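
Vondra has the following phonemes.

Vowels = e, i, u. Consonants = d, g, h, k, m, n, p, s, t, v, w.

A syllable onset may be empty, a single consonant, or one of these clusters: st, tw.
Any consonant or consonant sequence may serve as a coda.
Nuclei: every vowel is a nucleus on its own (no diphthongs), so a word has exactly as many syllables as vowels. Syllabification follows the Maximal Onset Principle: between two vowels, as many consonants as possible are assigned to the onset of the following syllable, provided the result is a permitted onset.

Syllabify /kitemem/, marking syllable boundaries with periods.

Nuclei (vowels): i, e, e → 3 syllables.
V1 /i/ – V2 /e/: just /t/ — single C goes to the following onset.
V2 /e/ – V3 /e/: /m/ → onset of the next syllable (single consonants are always licit onsets).

ki.te.mem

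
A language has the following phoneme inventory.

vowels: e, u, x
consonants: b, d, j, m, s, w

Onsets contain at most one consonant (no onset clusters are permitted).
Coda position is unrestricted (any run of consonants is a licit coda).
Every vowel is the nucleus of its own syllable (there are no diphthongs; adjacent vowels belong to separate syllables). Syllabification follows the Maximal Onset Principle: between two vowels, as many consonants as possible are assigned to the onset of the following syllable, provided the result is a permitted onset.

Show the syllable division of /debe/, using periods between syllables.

The vowels are e, e — 2 nuclei, so 2 syllables.
V1 /e/ – V2 /e/: /b/ → onset of the next syllable (single consonants are always licit onsets).

de.be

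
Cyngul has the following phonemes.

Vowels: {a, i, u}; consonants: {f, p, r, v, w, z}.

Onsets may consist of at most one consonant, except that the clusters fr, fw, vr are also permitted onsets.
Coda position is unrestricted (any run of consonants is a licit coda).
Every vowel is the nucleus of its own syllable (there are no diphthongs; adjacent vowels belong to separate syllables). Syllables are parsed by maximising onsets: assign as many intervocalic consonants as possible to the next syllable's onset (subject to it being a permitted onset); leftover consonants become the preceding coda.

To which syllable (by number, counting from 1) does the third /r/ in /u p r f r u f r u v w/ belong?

Nuclei (vowels): u, u, u → 3 syllables.
σ1/σ2 boundary: cluster /prfr/ — the longest permitted-onset suffix is /fr/; onset = /fr/, preceding coda = /pr/.
σ2/σ3 boundary: cluster /fr/ — /fr/ is itself a permitted onset, so the whole cluster goes right; preceding coda = ∅.
So the parse is upr.fru.fruvw.
The third /r/ is in the onset of syllable 3 (/fruvw/).

3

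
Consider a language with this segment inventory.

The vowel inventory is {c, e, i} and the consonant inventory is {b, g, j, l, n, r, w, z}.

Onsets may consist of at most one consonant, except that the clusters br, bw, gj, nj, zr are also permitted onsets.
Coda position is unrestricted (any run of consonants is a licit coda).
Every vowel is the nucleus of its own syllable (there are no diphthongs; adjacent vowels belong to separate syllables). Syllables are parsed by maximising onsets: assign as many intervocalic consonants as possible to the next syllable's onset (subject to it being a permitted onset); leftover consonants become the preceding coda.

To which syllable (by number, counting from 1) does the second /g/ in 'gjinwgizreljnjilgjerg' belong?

Vowels present: i, i, e, i, e; each is a nucleus, giving 5 syllables.
V1 /i/ – V2 /i/: /nwg/ — longest licit onset from the right is /g/, leaving /nw/ as coda.
V2 /i/ – V3 /e/: cluster /zr/ — /zr/ is itself a permitted onset, so the whole cluster goes right; preceding coda = ∅.
V3 /e/ – V4 /i/: cluster /ljnj/ — the longest permitted-onset suffix is /nj/; onset = /nj/, preceding coda = /lj/.
V4 /i/ – V5 /e/: /lgj/ splits as /l/ + /gj/ (/gj/ is the longest suffix that is a licit onset).
Result: gjinw.gi.zrelj.njil.gjerg.
The second /g/ is in the onset of syllable 2 (/gi/).

2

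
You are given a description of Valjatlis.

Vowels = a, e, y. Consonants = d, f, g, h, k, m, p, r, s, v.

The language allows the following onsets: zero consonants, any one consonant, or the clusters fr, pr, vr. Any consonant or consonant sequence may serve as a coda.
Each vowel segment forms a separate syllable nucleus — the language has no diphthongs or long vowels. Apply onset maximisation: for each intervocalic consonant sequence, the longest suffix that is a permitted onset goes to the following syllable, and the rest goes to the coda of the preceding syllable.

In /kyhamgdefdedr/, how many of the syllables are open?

1

Nuclei (vowels): y, a, e, e → 4 syllables.
/y…a/ gap (V1→V2): /h/ → onset of the next syllable (single consonants are always licit onsets).
/a…e/ gap (V2→V3): cluster /mgd/ — the longest permitted-onset suffix is /d/; onset = /d/, preceding coda = /mg/.
/e…e/ gap (V3→V4): cluster /fd/ — the longest permitted-onset suffix is /d/; onset = /d/, preceding coda = /f/.
So the parse is ky.hamg.def.dedr.
Classifying each syllable: /ky/ (open), /hamg/ (closed), /def/ (closed), /dedr/ (closed).
Open syllables: 1.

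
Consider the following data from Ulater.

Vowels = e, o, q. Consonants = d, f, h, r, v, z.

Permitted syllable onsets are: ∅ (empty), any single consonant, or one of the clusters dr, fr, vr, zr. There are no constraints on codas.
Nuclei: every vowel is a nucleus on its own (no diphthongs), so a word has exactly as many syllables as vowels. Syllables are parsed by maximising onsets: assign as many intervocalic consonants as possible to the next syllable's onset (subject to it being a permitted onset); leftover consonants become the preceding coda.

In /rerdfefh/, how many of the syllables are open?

0

Nuclei (vowels): e, e → 2 syllables.
σ1/σ2 boundary: /rdf/; trying suffixes from longest down, /f/ is the first permitted one, so coda /rd/ | onset /f/.
Result: rerd.fefh.
Classifying each syllable: /rerd/ (closed), /fefh/ (closed).
Open syllables: 0.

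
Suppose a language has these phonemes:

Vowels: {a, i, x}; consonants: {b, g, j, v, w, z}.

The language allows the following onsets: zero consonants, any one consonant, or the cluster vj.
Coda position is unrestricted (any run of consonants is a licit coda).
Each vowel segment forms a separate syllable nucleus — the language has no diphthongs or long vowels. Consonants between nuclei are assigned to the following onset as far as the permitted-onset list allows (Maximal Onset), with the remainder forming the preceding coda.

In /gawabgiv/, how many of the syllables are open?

The vowels are a, a, i — 3 nuclei, so 3 syllables.
Between /a/ (V1) and /a/ (V2): /w/ → onset of the next syllable (single consonants are always licit onsets).
Between /a/ (V2) and /i/ (V3): /bg/ — longest licit onset from the right is /g/, leaving /b/ as coda.
Syllabification: ga.wab.giv.
Classifying each syllable: /ga/ (open), /wab/ (closed), /giv/ (closed).
Open syllables: 1.

1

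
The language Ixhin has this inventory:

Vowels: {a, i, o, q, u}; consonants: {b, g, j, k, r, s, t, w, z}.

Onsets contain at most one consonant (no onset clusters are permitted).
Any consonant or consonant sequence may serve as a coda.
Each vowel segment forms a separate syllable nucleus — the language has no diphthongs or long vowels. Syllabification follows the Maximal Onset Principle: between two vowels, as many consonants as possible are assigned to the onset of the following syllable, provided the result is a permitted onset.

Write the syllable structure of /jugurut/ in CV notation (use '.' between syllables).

CV.CV.CVC

Vowels present: u, u, u; each is a nucleus, giving 3 syllables.
Between /u/ (V1) and /u/ (V2): just /g/ — single C goes to the following onset.
Between /u/ (V2) and /u/ (V3): /r/ → onset of the next syllable (single consonants are always licit onsets).
Syllabification: ju.gu.rut.
Mapping each syllable to C/V: /ju/ → CV, /gu/ → CV, /rut/ → CVC.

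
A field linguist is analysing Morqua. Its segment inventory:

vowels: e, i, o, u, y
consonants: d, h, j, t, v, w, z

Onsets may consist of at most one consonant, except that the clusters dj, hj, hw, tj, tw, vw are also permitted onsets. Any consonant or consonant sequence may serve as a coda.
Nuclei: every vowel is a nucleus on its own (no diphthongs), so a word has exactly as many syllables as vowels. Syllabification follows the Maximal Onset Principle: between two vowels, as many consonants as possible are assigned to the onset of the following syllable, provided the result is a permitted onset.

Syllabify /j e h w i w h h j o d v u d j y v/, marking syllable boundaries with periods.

The vowels are e, i, o, u, y — 5 nuclei, so 5 syllables.
/e…i/ gap (V1→V2): /hw/ — entire cluster is a permitted onset → onset /hw/, coda ∅.
/i…o/ gap (V2→V3): /whhj/ — longest licit onset from the right is /hj/, leaving /wh/ as coda.
/o…u/ gap (V3→V4): /dv/; trying suffixes from longest down, /v/ is the first permitted one, so coda /d/ | onset /v/.
/u…y/ gap (V4→V5): /dj/ — entire cluster is a permitted onset → onset /dj/, coda ∅.

je.hwiwh.hjod.vu.djyv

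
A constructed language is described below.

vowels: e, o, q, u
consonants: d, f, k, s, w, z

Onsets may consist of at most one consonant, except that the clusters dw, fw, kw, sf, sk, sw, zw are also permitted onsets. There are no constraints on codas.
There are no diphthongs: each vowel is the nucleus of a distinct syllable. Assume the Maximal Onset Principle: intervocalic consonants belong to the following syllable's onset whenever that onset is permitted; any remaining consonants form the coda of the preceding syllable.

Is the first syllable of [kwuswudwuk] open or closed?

open

Nuclei (vowels): u, u, u → 3 syllables.
Between /u/ (V1) and /u/ (V2): cluster /sw/ — /sw/ is itself a permitted onset, so the whole cluster goes right; preceding coda = ∅.
Between /u/ (V2) and /u/ (V3): /dw/ is a licit onset in full, so it all attaches to the next syllable.
Syllabification: kwu.swu.dwuk.
Syllable 1 is /kwu/; it ends in its nucleus with no coda, so it is open.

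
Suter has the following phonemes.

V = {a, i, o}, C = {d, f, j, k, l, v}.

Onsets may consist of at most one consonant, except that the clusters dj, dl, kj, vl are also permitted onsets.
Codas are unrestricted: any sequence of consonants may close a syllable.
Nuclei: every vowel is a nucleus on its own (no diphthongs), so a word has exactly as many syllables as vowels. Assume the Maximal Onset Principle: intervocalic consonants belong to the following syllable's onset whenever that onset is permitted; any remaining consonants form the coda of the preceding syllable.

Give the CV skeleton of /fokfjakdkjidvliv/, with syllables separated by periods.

Nuclei (vowels): o, a, i, i → 4 syllables.
/o…a/ gap (V1→V2): /kfj/ — longest licit onset from the right is /j/, leaving /kf/ as coda.
/a…i/ gap (V2→V3): cluster /kdkj/ — the longest permitted-onset suffix is /kj/; onset = /kj/, preceding coda = /kd/.
/i…i/ gap (V3→V4): /dvl/ — longest licit onset from the right is /vl/, leaving /d/ as coda.
Syllabification: fokf.jakd.kjid.vliv.
Mapping each syllable to C/V: /fokf/ → CVCC, /jakd/ → CVCC, /kjid/ → CCVC, /vliv/ → CCVC.

CVCC.CVCC.CCVC.CCVC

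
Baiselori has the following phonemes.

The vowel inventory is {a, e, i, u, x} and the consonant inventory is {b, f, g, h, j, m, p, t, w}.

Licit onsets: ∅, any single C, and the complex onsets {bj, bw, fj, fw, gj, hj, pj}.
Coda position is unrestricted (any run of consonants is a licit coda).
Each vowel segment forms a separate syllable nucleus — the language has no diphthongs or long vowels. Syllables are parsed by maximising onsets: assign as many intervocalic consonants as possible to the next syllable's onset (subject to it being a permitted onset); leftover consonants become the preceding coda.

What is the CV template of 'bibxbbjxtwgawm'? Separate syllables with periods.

The vowels are i, x, x, a — 4 nuclei, so 4 syllables.
σ1/σ2 boundary: just /b/ — single C goes to the following onset.
σ2/σ3 boundary: /bbj/ — longest licit onset from the right is /bj/, leaving /b/ as coda.
σ3/σ4 boundary: /twg/; trying suffixes from longest down, /g/ is the first permitted one, so coda /tw/ | onset /g/.
So the parse is bi.bxb.bjxtw.gawm.
Mapping each syllable to C/V: /bi/ → CV, /bxb/ → CVC, /bjxtw/ → CCVCC, /gawm/ → CVCC.

CV.CVC.CCVCC.CVCC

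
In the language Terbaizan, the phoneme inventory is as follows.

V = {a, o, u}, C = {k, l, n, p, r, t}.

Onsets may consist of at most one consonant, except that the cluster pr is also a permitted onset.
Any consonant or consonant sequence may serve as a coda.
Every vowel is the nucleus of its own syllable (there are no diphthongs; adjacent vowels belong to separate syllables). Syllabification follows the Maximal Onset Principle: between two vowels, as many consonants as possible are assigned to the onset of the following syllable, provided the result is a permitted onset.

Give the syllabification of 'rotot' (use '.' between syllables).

ro.tot

Vowels present: o, o; each is a nucleus, giving 2 syllables.
Between /o/ (V1) and /o/ (V2): /t/ is a single consonant, so it becomes the next onset.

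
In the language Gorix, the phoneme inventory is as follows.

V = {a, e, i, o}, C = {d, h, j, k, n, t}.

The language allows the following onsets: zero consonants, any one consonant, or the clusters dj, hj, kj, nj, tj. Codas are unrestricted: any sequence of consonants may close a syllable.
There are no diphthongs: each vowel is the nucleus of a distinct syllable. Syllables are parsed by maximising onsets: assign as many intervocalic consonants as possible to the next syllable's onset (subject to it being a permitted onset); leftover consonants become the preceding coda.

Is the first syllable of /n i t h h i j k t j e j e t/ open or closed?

closed

The vowels are i, i, e, e — 4 nuclei, so 4 syllables.
Between /i/ (V1) and /i/ (V2): /thh/ — longest licit onset from the right is /h/, leaving /th/ as coda.
Between /i/ (V2) and /e/ (V3): /jktj/; trying suffixes from longest down, /tj/ is the first permitted one, so coda /jk/ | onset /tj/.
Between /e/ (V3) and /e/ (V4): just /j/ — single C goes to the following onset.
Result: nith.hijk.tje.jet.
Syllable 1 is /nith/ with coda /th/, so it is closed.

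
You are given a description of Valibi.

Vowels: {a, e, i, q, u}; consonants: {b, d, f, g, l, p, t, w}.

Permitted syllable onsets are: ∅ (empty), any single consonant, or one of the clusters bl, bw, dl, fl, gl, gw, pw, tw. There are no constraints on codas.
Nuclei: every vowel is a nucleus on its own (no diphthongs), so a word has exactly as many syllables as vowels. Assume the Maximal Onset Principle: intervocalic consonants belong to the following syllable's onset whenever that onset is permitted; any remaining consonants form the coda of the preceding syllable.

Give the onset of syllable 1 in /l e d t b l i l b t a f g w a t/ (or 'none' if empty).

Vowels present: e, i, a, a; each is a nucleus, giving 4 syllables.
σ1/σ2 boundary: /dtbl/ — longest licit onset from the right is /bl/, leaving /dt/ as coda.
σ2/σ3 boundary: /lbt/ splits as /lb/ + /t/ (/t/ is the longest suffix that is a licit onset).
σ3/σ4 boundary: cluster /fgw/ — the longest permitted-onset suffix is /gw/; onset = /gw/, preceding coda = /f/.
So the parse is ledt.blilb.taf.gwat.
Syllable 1 is /ledt/: onset /l/, nucleus /e/, coda /dt/.

l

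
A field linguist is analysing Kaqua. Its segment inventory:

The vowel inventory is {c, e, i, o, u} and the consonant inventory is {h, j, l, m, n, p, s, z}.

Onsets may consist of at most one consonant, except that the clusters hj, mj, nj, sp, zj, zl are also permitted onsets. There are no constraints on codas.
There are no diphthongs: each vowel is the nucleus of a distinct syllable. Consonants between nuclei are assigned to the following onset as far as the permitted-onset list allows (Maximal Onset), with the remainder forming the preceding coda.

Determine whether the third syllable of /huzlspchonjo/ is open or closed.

open

The vowels are u, c, o, o — 4 nuclei, so 4 syllables.
V1 /u/ – V2 /c/: /zlsp/; trying suffixes from longest down, /sp/ is the first permitted one, so coda /zl/ | onset /sp/.
V2 /c/ – V3 /o/: /h/ is a single consonant, so it becomes the next onset.
V3 /o/ – V4 /o/: /nj/ — entire cluster is a permitted onset → onset /nj/, coda ∅.
Putting it together: huzl.spc.ho.njo.
Syllable 3 is /ho/; it ends in its nucleus with no coda, so it is open.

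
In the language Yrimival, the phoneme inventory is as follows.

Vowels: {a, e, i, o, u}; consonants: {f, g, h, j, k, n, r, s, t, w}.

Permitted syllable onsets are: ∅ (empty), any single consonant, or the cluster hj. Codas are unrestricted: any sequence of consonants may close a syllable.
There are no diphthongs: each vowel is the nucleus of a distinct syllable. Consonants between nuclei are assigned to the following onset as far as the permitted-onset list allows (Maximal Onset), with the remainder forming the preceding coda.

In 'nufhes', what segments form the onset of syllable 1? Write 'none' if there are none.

Vowels present: u, e; each is a nucleus, giving 2 syllables.
/u…e/ gap (V1→V2): cluster /fh/ — the longest permitted-onset suffix is /h/; onset = /h/, preceding coda = /f/.
Syllabification: nuf.hes.
Syllable 1 is /nuf/: onset /n/, nucleus /u/, coda /f/.

n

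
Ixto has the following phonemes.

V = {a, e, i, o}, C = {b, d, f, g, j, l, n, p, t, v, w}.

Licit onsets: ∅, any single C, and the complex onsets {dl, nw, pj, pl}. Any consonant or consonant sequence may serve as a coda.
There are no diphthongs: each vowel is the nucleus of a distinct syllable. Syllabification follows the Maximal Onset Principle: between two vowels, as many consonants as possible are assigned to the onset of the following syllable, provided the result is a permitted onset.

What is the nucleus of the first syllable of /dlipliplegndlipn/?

i

Vowels present: i, i, e, i; each is a nucleus, giving 4 syllables.
The first nucleus (vowel 1 from the left) is /i/.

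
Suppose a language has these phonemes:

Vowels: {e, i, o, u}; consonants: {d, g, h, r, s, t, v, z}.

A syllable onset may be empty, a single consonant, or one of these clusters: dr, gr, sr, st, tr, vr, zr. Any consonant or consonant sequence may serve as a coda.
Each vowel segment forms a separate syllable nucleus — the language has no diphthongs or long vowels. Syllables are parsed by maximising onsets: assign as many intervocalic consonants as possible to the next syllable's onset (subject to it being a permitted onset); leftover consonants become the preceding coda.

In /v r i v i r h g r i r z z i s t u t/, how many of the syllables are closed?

Vowels present: i, i, i, i, u; each is a nucleus, giving 5 syllables.
σ1/σ2 boundary: /v/ → onset of the next syllable (single consonants are always licit onsets).
σ2/σ3 boundary: /rhgr/ — longest licit onset from the right is /gr/, leaving /rh/ as coda.
σ3/σ4 boundary: cluster /rzz/ — the longest permitted-onset suffix is /z/; onset = /z/, preceding coda = /rz/.
σ4/σ5 boundary: cluster /st/ — /st/ is itself a permitted onset, so the whole cluster goes right; preceding coda = ∅.
Putting it together: vri.virh.grirz.zi.stut.
Classifying each syllable: /vri/ (open), /virh/ (closed), /grirz/ (closed), /zi/ (open), /stut/ (closed).
Closed syllables: 3.

3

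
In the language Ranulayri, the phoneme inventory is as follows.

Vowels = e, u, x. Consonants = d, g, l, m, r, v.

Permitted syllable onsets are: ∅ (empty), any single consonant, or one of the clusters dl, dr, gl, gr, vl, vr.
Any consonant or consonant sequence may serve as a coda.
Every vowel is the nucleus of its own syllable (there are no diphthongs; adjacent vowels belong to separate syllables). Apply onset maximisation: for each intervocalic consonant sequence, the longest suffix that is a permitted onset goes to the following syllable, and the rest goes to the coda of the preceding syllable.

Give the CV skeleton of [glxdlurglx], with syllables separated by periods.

Nuclei (vowels): x, u, x → 3 syllables.
/x…u/ gap (V1→V2): cluster /dl/ — /dl/ is itself a permitted onset, so the whole cluster goes right; preceding coda = ∅.
/u…x/ gap (V2→V3): /rgl/ splits as /r/ + /gl/ (/gl/ is the longest suffix that is a licit onset).
So the parse is glx.dlur.glx.
Mapping each syllable to C/V: /glx/ → CCV, /dlur/ → CCVC, /glx/ → CCV.

CCV.CCVC.CCV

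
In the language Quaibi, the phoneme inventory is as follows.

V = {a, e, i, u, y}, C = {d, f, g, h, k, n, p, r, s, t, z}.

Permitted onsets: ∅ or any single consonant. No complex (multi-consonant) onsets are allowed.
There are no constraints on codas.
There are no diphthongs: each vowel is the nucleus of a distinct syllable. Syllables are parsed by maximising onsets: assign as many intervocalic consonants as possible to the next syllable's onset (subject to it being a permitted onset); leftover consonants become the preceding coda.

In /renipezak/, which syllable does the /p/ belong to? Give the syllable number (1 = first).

Nuclei (vowels): e, i, e, a → 4 syllables.
V1 /e/ – V2 /i/: just /n/ — single C goes to the following onset.
V2 /i/ – V3 /e/: /p/ → onset of the next syllable (single consonants are always licit onsets).
V3 /e/ – V4 /a/: just /z/ — single C goes to the following onset.
Putting it together: re.ni.pe.zak.
The /p/ is in the onset of syllable 3 (/pe/).

3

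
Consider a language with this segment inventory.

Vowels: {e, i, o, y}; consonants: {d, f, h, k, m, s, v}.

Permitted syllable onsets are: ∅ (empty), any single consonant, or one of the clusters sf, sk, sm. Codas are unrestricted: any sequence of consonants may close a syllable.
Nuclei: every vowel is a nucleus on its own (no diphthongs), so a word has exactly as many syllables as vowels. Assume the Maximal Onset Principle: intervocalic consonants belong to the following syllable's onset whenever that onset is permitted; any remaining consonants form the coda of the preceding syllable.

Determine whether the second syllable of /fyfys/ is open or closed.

Vowels present: y, y; each is a nucleus, giving 2 syllables.
Between /y/ (V1) and /y/ (V2): /f/ → onset of the next syllable (single consonants are always licit onsets).
Syllabification: fy.fys.
Syllable 2 is /fys/ with coda /s/, so it is closed.

closed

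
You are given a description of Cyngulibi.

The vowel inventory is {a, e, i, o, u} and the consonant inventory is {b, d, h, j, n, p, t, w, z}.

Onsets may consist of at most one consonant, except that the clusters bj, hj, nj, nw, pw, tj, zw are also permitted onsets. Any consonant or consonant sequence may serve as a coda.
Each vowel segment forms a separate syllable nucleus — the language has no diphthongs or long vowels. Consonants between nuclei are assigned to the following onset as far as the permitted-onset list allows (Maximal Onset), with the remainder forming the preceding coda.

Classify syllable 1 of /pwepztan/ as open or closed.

closed

Nuclei (vowels): e, a → 2 syllables.
V1 /e/ – V2 /a/: cluster /pzt/ — the longest permitted-onset suffix is /t/; onset = /t/, preceding coda = /pz/.
Result: pwepz.tan.
Syllable 1 is /pwepz/ with coda /pz/, so it is closed.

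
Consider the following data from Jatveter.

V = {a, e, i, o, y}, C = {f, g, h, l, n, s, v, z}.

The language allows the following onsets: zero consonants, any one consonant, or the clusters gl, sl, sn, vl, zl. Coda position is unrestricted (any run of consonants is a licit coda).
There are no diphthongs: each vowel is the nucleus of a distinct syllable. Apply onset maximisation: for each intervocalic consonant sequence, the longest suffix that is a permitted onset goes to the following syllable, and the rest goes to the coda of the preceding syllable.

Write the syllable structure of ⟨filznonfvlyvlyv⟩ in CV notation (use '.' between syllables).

The vowels are i, o, y, y — 4 nuclei, so 4 syllables.
V1 /i/ – V2 /o/: /lzn/ splits as /lz/ + /n/ (/n/ is the longest suffix that is a licit onset).
V2 /o/ – V3 /y/: cluster /nfvl/ — the longest permitted-onset suffix is /vl/; onset = /vl/, preceding coda = /nf/.
V3 /y/ – V4 /y/: /vl/ is a licit onset in full, so it all attaches to the next syllable.
Result: filz.nonf.vly.vlyv.
Mapping each syllable to C/V: /filz/ → CVCC, /nonf/ → CVCC, /vly/ → CCV, /vlyv/ → CCVC.

CVCC.CVCC.CCV.CCVC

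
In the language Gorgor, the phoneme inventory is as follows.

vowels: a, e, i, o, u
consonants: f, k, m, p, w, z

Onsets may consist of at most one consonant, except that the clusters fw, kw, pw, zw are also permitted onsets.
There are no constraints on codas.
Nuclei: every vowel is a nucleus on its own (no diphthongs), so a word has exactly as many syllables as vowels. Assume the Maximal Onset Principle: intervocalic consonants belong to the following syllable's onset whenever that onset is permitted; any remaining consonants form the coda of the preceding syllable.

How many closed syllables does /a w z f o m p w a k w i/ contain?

2

Vowels present: a, o, a, i; each is a nucleus, giving 4 syllables.
Between /a/ (V1) and /o/ (V2): /wzf/ splits as /wz/ + /f/ (/f/ is the longest suffix that is a licit onset).
Between /o/ (V2) and /a/ (V3): /mpw/ splits as /m/ + /pw/ (/pw/ is the longest suffix that is a licit onset).
Between /a/ (V3) and /i/ (V4): /kw/ is a licit onset in full, so it all attaches to the next syllable.
Syllabification: awz.fom.pwa.kwi.
Classifying each syllable: /awz/ (closed), /fom/ (closed), /pwa/ (open), /kwi/ (open).
Closed syllables: 2.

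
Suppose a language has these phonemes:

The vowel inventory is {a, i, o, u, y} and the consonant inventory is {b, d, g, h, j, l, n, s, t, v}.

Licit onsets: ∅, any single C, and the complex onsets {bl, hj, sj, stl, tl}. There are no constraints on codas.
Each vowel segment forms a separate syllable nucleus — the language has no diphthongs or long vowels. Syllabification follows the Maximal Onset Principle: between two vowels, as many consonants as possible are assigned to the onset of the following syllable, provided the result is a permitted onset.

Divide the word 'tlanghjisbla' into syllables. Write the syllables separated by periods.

The vowels are a, i, a — 3 nuclei, so 3 syllables.
V1 /a/ – V2 /i/: cluster /nghj/ — the longest permitted-onset suffix is /hj/; onset = /hj/, preceding coda = /ng/.
V2 /i/ – V3 /a/: /sbl/ splits as /s/ + /bl/ (/bl/ is the longest suffix that is a licit onset).

tlang.hjis.bla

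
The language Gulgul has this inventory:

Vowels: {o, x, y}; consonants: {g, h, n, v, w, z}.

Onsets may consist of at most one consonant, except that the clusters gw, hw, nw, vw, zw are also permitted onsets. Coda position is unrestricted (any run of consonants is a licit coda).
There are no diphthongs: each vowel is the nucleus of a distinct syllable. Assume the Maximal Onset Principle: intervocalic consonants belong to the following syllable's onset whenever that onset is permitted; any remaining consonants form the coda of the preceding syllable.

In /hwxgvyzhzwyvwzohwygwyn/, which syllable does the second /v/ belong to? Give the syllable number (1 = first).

The vowels are x, y, y, o, y, y — 6 nuclei, so 6 syllables.
σ1/σ2 boundary: /gv/ — longest licit onset from the right is /v/, leaving /g/ as coda.
σ2/σ3 boundary: /zhzw/ splits as /zh/ + /zw/ (/zw/ is the longest suffix that is a licit onset).
σ3/σ4 boundary: /vwz/ — longest licit onset from the right is /z/, leaving /vw/ as coda.
σ4/σ5 boundary: /hw/ is a licit onset in full, so it all attaches to the next syllable.
σ5/σ6 boundary: /gw/ is a licit onset in full, so it all attaches to the next syllable.
Putting it together: hwxg.vyzh.zwyvw.zo.hwy.gwyn.
The second /v/ is in the coda of syllable 3 (/zwyvw/).

3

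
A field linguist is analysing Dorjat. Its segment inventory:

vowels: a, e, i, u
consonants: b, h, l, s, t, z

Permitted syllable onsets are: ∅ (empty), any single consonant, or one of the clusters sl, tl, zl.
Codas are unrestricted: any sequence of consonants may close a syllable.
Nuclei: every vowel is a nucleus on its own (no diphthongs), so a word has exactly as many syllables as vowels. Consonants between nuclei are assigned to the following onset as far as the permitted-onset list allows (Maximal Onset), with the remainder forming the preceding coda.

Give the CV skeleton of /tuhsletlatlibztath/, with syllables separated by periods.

CVC.CCV.CCV.CCVCC.CVCC

Nuclei (vowels): u, e, a, i, a → 5 syllables.
V1 /u/ – V2 /e/: /hsl/ splits as /h/ + /sl/ (/sl/ is the longest suffix that is a licit onset).
V2 /e/ – V3 /a/: /tl/ is a licit onset in full, so it all attaches to the next syllable.
V3 /a/ – V4 /i/: /tl/ is a licit onset in full, so it all attaches to the next syllable.
V4 /i/ – V5 /a/: /bzt/; trying suffixes from longest down, /t/ is the first permitted one, so coda /bz/ | onset /t/.
Result: tuh.sle.tla.tlibz.tath.
Mapping each syllable to C/V: /tuh/ → CVC, /sle/ → CCV, /tla/ → CCV, /tlibz/ → CCVCC, /tath/ → CVCC.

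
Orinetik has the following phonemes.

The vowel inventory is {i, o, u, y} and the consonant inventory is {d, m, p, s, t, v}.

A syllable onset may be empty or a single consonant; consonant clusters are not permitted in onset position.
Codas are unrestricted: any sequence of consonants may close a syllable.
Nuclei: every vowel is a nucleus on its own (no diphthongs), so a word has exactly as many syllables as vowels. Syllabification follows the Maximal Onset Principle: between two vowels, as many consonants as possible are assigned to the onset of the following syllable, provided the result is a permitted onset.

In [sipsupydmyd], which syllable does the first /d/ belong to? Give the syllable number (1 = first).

Nuclei (vowels): i, u, y, y → 4 syllables.
σ1/σ2 boundary: cluster /ps/ — the longest permitted-onset suffix is /s/; onset = /s/, preceding coda = /p/.
σ2/σ3 boundary: /p/ is a single consonant, so it becomes the next onset.
σ3/σ4 boundary: /dm/; trying suffixes from longest down, /m/ is the first permitted one, so coda /d/ | onset /m/.
Syllabification: sip.su.pyd.myd.
The first /d/ is in the coda of syllable 3 (/pyd/).

3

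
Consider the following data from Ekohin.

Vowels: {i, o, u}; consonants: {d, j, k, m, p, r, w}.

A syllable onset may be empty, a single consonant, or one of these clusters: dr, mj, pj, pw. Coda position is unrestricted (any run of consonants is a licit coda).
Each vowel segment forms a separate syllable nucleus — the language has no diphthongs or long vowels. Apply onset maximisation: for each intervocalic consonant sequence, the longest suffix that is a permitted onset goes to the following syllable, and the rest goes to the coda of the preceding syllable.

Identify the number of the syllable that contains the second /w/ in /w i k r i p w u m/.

3

Vowels present: i, i, u; each is a nucleus, giving 3 syllables.
V1 /i/ – V2 /i/: /kr/ splits as /k/ + /r/ (/r/ is the longest suffix that is a licit onset).
V2 /i/ – V3 /u/: /pw/ is a licit onset in full, so it all attaches to the next syllable.
Putting it together: wik.ri.pwum.
The second /w/ is in the onset of syllable 3 (/pwum/).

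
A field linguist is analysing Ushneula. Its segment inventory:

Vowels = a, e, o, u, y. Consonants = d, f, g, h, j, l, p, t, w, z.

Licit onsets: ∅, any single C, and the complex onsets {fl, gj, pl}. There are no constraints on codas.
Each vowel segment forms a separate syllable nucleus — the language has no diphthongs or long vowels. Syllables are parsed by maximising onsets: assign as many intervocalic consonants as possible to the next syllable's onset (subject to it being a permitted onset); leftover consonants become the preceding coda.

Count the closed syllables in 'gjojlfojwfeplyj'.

3

The vowels are o, o, e, y — 4 nuclei, so 4 syllables.
σ1/σ2 boundary: /jlf/ splits as /jl/ + /f/ (/f/ is the longest suffix that is a licit onset).
σ2/σ3 boundary: /jwf/ — longest licit onset from the right is /f/, leaving /jw/ as coda.
σ3/σ4 boundary: /pl/ — entire cluster is a permitted onset → onset /pl/, coda ∅.
So the parse is gjojl.fojw.fe.plyj.
Classifying each syllable: /gjojl/ (closed), /fojw/ (closed), /fe/ (open), /plyj/ (closed).
Closed syllables: 3.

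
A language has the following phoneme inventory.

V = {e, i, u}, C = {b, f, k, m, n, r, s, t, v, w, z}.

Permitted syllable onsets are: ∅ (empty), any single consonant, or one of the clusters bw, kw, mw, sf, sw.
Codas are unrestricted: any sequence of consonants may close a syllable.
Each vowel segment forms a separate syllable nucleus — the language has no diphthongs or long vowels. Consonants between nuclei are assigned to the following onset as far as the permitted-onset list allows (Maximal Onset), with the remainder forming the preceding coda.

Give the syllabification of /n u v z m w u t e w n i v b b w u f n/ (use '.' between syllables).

The vowels are u, u, e, i, u — 5 nuclei, so 5 syllables.
Between /u/ (V1) and /u/ (V2): /vzmw/ — longest licit onset from the right is /mw/, leaving /vz/ as coda.
Between /u/ (V2) and /e/ (V3): /t/ → onset of the next syllable (single consonants are always licit onsets).
Between /e/ (V3) and /i/ (V4): /wn/; trying suffixes from longest down, /n/ is the first permitted one, so coda /w/ | onset /n/.
Between /i/ (V4) and /u/ (V5): /vbbw/; trying suffixes from longest down, /bw/ is the first permitted one, so coda /vb/ | onset /bw/.

nuvz.mwu.tew.nivb.bwufn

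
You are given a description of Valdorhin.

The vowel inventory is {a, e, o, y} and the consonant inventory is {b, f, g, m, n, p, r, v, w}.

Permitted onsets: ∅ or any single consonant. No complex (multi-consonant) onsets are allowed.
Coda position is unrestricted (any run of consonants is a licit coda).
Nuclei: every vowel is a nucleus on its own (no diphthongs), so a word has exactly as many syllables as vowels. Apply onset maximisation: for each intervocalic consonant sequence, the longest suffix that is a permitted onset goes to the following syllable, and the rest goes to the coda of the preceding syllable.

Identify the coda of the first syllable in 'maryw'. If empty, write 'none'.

Nuclei (vowels): a, y → 2 syllables.
σ1/σ2 boundary: /r/ → onset of the next syllable (single consonants are always licit onsets).
Syllabification: ma.ryw.
Syllable 1 is /ma/: onset /m/, nucleus /a/, coda ∅.

none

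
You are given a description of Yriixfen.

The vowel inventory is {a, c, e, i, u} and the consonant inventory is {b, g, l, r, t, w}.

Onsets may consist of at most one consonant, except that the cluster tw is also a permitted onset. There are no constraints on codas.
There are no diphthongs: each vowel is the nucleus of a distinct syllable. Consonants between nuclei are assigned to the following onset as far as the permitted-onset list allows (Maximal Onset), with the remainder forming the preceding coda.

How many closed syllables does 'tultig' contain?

2

The vowels are u, i — 2 nuclei, so 2 syllables.
/u…i/ gap (V1→V2): /lt/ — longest licit onset from the right is /t/, leaving /l/ as coda.
Syllabification: tul.tig.
Classifying each syllable: /tul/ (closed), /tig/ (closed).
Closed syllables: 2.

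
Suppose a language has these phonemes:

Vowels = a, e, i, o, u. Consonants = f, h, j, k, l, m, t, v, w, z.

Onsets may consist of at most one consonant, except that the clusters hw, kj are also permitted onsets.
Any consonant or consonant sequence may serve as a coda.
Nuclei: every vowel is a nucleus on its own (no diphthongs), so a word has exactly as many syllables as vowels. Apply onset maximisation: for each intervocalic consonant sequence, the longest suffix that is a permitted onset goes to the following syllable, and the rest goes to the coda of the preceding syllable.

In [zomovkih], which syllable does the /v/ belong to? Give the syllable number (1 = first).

2

Nuclei (vowels): o, o, i → 3 syllables.
V1 /o/ – V2 /o/: just /m/ — single C goes to the following onset.
V2 /o/ – V3 /i/: /vk/; trying suffixes from longest down, /k/ is the first permitted one, so coda /v/ | onset /k/.
Syllabification: zo.mov.kih.
The /v/ is in the coda of syllable 2 (/mov/).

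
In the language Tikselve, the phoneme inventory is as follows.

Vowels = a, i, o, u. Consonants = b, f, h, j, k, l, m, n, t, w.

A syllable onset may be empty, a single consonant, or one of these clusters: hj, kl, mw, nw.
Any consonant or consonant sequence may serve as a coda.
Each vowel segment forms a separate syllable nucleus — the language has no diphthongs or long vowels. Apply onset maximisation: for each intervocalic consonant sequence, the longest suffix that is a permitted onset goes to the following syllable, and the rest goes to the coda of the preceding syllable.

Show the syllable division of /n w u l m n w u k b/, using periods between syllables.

nwulm.nwukb

The vowels are u, u — 2 nuclei, so 2 syllables.
Between /u/ (V1) and /u/ (V2): /lmnw/ — longest licit onset from the right is /nw/, leaving /lm/ as coda.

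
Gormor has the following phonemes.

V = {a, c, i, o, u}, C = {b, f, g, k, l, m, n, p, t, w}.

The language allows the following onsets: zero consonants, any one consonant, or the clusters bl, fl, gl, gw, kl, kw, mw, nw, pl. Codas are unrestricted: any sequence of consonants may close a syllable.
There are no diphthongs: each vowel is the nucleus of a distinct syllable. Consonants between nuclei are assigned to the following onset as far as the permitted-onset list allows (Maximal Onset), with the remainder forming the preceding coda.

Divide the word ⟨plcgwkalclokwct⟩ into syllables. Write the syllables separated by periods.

plcgw.ka.lc.lo.kwct

Nuclei (vowels): c, a, c, o, c → 5 syllables.
σ1/σ2 boundary: /gwk/ splits as /gw/ + /k/ (/k/ is the longest suffix that is a licit onset).
σ2/σ3 boundary: /l/ is a single consonant, so it becomes the next onset.
σ3/σ4 boundary: /l/ is a single consonant, so it becomes the next onset.
σ4/σ5 boundary: /kw/ is a licit onset in full, so it all attaches to the next syllable.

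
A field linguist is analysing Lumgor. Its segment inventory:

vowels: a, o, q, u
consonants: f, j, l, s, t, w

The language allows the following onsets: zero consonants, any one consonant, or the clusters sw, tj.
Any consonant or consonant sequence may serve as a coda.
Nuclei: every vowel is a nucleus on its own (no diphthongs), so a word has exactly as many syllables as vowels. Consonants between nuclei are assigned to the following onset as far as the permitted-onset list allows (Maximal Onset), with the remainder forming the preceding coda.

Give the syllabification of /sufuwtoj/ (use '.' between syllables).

su.fuw.toj

Vowels present: u, u, o; each is a nucleus, giving 3 syllables.
/u…u/ gap (V1→V2): /f/ → onset of the next syllable (single consonants are always licit onsets).
/u…o/ gap (V2→V3): /wt/ — longest licit onset from the right is /t/, leaving /w/ as coda.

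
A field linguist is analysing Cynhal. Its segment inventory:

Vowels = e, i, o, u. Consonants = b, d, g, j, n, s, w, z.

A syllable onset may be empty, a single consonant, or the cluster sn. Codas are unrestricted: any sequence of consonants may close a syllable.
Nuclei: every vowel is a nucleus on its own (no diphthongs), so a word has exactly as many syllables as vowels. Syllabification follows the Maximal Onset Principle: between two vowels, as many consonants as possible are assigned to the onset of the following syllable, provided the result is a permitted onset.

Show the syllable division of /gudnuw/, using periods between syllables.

Vowels present: u, u; each is a nucleus, giving 2 syllables.
σ1/σ2 boundary: /dn/ splits as /d/ + /n/ (/n/ is the longest suffix that is a licit onset).

gud.nuw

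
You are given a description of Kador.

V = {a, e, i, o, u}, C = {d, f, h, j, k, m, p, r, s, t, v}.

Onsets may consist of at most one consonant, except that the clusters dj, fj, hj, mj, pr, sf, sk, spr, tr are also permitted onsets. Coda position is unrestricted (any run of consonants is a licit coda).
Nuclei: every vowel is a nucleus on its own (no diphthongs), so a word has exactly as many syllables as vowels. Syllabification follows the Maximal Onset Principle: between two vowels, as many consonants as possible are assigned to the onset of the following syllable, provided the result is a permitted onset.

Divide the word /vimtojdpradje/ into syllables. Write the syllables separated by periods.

vim.tojd.pra.dje

Nuclei (vowels): i, o, a, e → 4 syllables.
Between /i/ (V1) and /o/ (V2): /mt/; trying suffixes from longest down, /t/ is the first permitted one, so coda /m/ | onset /t/.
Between /o/ (V2) and /a/ (V3): /jdpr/; trying suffixes from longest down, /pr/ is the first permitted one, so coda /jd/ | onset /pr/.
Between /a/ (V3) and /e/ (V4): /dj/ is a licit onset in full, so it all attaches to the next syllable.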